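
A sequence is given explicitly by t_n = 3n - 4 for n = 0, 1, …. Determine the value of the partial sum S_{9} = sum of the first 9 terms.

Over n = 0..8: Σn = 36.
Total = (3)·36 + (-4)·9 = 72.

72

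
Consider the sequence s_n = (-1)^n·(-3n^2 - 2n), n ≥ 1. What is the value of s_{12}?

-456

(-1)^12 = 1; -3n^2 - 2n at n=12 is -456; so s_{12} = -456.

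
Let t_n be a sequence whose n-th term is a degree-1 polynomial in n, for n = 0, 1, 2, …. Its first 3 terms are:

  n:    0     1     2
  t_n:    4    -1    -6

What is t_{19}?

1st diffs: -5, -5 (constant).
So t_n = -5n + 4.
Evaluating at n = 19 gives t_{19} = -91.

-91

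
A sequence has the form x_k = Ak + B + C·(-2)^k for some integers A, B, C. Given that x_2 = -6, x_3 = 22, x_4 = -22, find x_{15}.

65590

The three given values yield: 2A + B + 4C = -6; 3A + B - 8C = 22; 4A + B + 16C = -22.
Subtracting the first from the second: A - 12C = 28.
Subtracting the second from the third: A + 24C = -44.
Solving: C = -2, A = 4, then B = -6.
Hence x_{15} = 4·15 + (-6) + (-2)·(-32768) = 65590.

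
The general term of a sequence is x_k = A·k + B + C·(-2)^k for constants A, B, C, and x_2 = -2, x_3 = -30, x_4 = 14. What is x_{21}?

Write the equations: 2A + B + 4C = -2; 3A + B - 8C = -30; 4A + B + 16C = 14.
Subtracting the first from the second: A - 12C = -28.
Subtracting the second from the third: A + 24C = 44.
Solving: C = 2, A = -4, then B = -2.
Therefore x_{21} = -84 + (-2) + 2·(-2097152) = -4194390.

-4194390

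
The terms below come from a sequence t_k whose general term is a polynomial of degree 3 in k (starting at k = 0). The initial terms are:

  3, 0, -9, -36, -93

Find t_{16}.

-7485

1st diffs: -3, -9, -27, -57.
2nd diffs: -6, -18, -30.
3rd diffs: -12, -12 (constant).
So t_k = -2k^3 + 3k^2 - 4k + 3.
Evaluating at k = 16 gives t_{16} = -7485.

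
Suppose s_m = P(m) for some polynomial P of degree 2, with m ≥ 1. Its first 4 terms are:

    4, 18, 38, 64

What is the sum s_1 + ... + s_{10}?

1390

1st diffs: 14, 20, 26.
2nd diffs: 6, 6 (constant).
Newton forward-difference form: s_m = 4 + 14·C(m-1,1) + 6·C(m-1,2).
Continuing: …, 96, 134, 178, 228, …, s_{10} = 346.
Summing m = 1..10 (10 terms) gives 1390.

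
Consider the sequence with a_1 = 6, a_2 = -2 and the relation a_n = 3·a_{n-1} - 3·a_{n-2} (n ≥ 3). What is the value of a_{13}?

Iterate the recurrence:
a_3 = -24  a_4 = -66  a_5 = -126  …  a_{10} = 1782  a_{11} = 3402  a_{12} = 4860  a_{13} = 4374.

4374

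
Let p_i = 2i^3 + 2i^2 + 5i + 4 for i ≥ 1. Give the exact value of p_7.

823

p_7 = 2·7^3 + 2·7^2 + 5·7 + 4 = 823.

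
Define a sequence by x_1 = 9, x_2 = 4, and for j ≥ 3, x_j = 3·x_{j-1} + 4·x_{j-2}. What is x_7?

Compute successive terms:
x_3 = 48, x_4 = 160, x_5 = 672, x_6 = 2656, x_7 = 10656.
(Characteristic roots are 4 and -1.)

10656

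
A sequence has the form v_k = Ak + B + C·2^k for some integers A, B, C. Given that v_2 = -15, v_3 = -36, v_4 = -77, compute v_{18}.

At k = 2, 3, 4: 2A + B + 4C = -15; 3A + B + 8C = -36; 4A + B + 16C = -77.
Subtracting the first from the second: A + 4C = -21.
Subtracting the second from the third: A + 8C = -41.
Solving: C = -5, A = -1, then B = 7.
Therefore v_{18} = -18 + 7 + (-5)·262144 = -1310731.

-1310731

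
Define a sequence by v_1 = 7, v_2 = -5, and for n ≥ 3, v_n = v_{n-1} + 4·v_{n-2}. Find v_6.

107

Step forward from the initial values:
v_3 = 23  v_4 = 3  v_5 = 95  v_6 = 107.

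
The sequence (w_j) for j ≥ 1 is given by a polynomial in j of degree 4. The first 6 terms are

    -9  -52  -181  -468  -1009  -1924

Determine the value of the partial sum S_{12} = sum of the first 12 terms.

-76514

1st diffs: -43, -129, -287, -541, -915.
2nd diffs: -86, -158, -254, -374.
3rd diffs: -72, -96, -120.
4th diffs: -24, -24 (constant).
So w_j = -j^4 - 2j^3 - 6j^2 + 4j - 4.
Continuing: …, -3357, -5476, -8473, -12564, …, w_{12} = -25012.
Summing j = 1..12 (12 terms) gives -76514.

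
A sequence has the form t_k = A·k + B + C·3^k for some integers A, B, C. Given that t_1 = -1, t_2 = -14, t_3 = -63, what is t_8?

Write the equations: A + B + 3C = -1; 2A + B + 9C = -14; 3A + B + 27C = -63.
Subtracting the first from the second: A + 6C = -13.
Subtracting the second from the third: A + 18C = -49.
Solving: C = -3, A = 5, then B = 3.
Therefore t_8 = 40 + 3 + (-3)·6561 = -19640.

-19640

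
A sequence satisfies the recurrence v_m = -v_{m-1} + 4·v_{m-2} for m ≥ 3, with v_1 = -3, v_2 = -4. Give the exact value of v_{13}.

-13848

Applying the relation repeatedly:
v_3 = -8  v_4 = -8  v_5 = -24  …  v_{10} = 632  v_{11} = -2264  v_{12} = 4792  v_{13} = -13848.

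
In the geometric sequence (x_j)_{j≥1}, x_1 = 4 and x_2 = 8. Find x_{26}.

Common ratio r = 2.
x_j = 4·2^(j-1).
x_{26} = 4·2^25 = 134217728.

134217728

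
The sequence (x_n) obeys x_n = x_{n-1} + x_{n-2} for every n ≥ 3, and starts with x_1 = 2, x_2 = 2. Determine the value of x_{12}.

Applying the relation repeatedly:
x_3 = 4;  x_4 = 6;  x_5 = 10;  x_6 = 16;  x_7 = 26;  x_8 = 42;  x_9 = 68;  x_{10} = 110;  x_{11} = 178;  x_{12} = 288.

288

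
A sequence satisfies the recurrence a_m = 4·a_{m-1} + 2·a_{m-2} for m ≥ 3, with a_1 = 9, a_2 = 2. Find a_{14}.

Step forward from the initial values:
a_3 = 26  a_4 = 108  a_5 = 484  …  a_{11} = 3753376  a_{12} = 16700608  a_{13} = 74309184  a_{14} = 330637952.

330637952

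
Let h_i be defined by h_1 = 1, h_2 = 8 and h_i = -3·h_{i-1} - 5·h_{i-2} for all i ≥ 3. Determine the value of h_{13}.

Iterate the recurrence:
h_3 = -29; h_4 = 47; h_5 = 4; …; h_{10} = 7103; h_{11} = -17204; h_{12} = 16097; h_{13} = 37729.

37729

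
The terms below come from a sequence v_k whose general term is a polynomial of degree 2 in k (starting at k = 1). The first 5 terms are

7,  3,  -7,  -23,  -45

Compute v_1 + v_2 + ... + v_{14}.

-2450

1st diffs: -4, -10, -16, -22.
2nd diffs: -6, -6, -6 (constant).
Newton forward-difference form: v_k = 7 + (-4)·C(k-1,1) + (-6)·C(k-1,2).
Continuing: …, -73, -107, -147, -193, …, v_{14} = -513.
Summing k = 1..14 (14 terms) gives -2450.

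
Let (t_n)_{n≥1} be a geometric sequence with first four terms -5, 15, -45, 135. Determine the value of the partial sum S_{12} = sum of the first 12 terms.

Common ratio r = -3.
t_n = (-5)·(-3)^(n-1).
S = (-5)·((-3)^12 - 1)/(-3 - 1) = (-5)·(531441 - 1)/(-4) = 664300.

664300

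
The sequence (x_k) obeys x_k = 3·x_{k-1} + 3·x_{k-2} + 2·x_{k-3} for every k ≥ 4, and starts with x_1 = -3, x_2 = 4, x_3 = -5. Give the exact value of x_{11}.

Iterate the recurrence:
x_4 = -9; x_5 = -34; x_6 = -139; x_7 = -537; x_8 = -2096; x_9 = -8177; x_{10} = -31893; x_{11} = -124402.

-124402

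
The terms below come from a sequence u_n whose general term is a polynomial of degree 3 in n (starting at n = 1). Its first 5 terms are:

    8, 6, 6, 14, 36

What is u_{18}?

1st diffs: -2, 0, 8, 22.
2nd diffs: 2, 8, 14.
3rd diffs: 6, 6 (constant).
Newton forward-difference form: u_n = 8 + (-2)·C(n-1,1) + 2·C(n-1,2) + 6·C(n-1,3).
At n = 18: n-1 = 17, so u_{18} = 8 - 34 + 272 + 4080 = 4326.

4326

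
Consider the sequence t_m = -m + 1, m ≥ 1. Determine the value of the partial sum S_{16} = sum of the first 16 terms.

Over m = 1..16: Σm = 136.
Total = (-1)·136 + (1)·16 = -120.

-120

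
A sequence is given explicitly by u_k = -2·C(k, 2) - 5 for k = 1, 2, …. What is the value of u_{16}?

C(16, 2) = 120, so u_{16} = -245.

-245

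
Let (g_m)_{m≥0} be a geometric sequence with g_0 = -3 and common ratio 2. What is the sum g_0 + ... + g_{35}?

-206158430205

g_m = (-3)·2^(m-0).
S = (-3)·(2^36 - 1)/(2 - 1) = (-3)·(68719476736 - 1)/(1) = -206158430205.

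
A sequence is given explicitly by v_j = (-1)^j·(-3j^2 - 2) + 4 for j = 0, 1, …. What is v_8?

-190

(-1)^8 = 1; -3j^2 - 2 at j=8 is -194; so v_8 = -190.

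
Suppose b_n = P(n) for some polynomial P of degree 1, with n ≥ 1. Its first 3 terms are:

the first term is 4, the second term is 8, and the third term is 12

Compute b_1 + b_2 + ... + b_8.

144

1st diffs: 4, 4 (constant).
So b_n = 4n.
Continuing: …, 16, 20, 24, 28, …, b_8 = 32.
Summing n = 1..8 (8 terms) gives 144.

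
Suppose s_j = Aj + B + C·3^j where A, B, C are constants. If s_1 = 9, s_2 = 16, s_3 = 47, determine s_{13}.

Write the equations: A + B + 3C = 9; 2A + B + 9C = 16; 3A + B + 27C = 47.
Subtracting the first from the second: A + 6C = 7.
Subtracting the second from the third: A + 18C = 31.
Solving: C = 2, A = -5, then B = 8.
Therefore s_{13} = -65 + 8 + 2·1594323 = 3188589.

3188589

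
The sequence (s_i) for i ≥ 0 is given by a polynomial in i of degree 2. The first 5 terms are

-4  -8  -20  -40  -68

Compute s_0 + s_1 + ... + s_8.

1st diffs: -4, -12, -20, -28.
2nd diffs: -8, -8, -8 (constant).
Newton forward-difference form: s_i = -4 + (-4)·C(i,1) + (-8)·C(i,2).
Continuing: -104, -148, -200, -260.
Summing i = 0..8 (9 terms) gives -852.

-852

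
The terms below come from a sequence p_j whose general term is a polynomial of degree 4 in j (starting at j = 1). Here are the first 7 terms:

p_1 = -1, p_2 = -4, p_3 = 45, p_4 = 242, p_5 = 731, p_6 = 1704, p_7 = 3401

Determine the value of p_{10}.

15956

1st diffs: -3, 49, 197, 489, 973, 1697.
2nd diffs: 52, 148, 292, 484, 724.
3rd diffs: 96, 144, 192, 240.
4th diffs: 48, 48, 48 (constant).
Newton forward-difference form: p_j = -1 + (-3)·C(j-1,1) + 52·C(j-1,2) + 96·C(j-1,3) + 48·C(j-1,4).
At j = 10: j-1 = 9, so p_{10} = -1 - 27 + 1872 + 8064 + 6048 = 15956.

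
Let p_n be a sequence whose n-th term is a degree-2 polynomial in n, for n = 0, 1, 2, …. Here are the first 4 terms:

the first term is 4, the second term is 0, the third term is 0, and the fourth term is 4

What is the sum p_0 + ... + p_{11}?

1st diffs: -4, 0, 4.
2nd diffs: 4, 4 (constant).
Newton forward-difference form: p_n = 4 + (-4)·C(n,1) + 4·C(n,2).
Continuing: …, 12, 24, 40, 60, …, p_{11} = 180.
Summing n = 0..11 (12 terms) gives 664.

664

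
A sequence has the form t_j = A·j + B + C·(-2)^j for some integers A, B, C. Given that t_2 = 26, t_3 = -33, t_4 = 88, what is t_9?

-2547

The three given values yield: 2A + B + 4C = 26; 3A + B - 8C = -33; 4A + B + 16C = 88.
Subtracting the first from the second: A - 12C = -59.
Subtracting the second from the third: A + 24C = 121.
Solving: C = 5, A = 1, then B = 4.
Therefore t_9 = 9 + 4 + 5·(-512) = -2547.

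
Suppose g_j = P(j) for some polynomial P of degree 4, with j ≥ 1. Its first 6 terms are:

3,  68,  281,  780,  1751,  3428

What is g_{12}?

47468

1st diffs: 65, 213, 499, 971, 1677.
2nd diffs: 148, 286, 472, 706.
3rd diffs: 138, 186, 234.
4th diffs: 48, 48 (constant).
Newton forward-difference form: g_j = 3 + 65·C(j-1,1) + 148·C(j-1,2) + 138·C(j-1,3) + 48·C(j-1,4).
At j = 12: j-1 = 11, so g_{12} = 3 + 715 + 8140 + 22770 + 15840 = 47468.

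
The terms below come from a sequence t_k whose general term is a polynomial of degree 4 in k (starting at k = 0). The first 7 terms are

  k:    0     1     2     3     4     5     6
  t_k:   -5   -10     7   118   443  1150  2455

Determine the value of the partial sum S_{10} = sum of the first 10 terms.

29581

1st diffs: -5, 17, 111, 325, 707, 1305.
2nd diffs: 22, 94, 214, 382, 598.
3rd diffs: 72, 120, 168, 216.
4th diffs: 48, 48, 48 (constant).
Newton forward-difference form: t_k = -5 + (-5)·C(k,1) + 22·C(k,2) + 72·C(k,3) + 48·C(k,4).
Continuing: 4622, 7963, 12838.
Summing k = 0..9 (10 terms) gives 29581.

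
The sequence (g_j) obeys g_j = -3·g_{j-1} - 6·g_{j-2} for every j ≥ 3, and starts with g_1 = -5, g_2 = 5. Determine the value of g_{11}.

40095

Applying the relation repeatedly:
g_3 = 15  g_4 = -75  g_5 = 135  g_6 = 45  g_7 = -945  g_8 = 2565  g_9 = -2025  g_{10} = -9315  g_{11} = 40095.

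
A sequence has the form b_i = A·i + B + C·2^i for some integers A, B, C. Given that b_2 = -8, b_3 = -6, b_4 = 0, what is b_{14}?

At i = 2, 3, 4: 2A + B + 4C = -8; 3A + B + 8C = -6; 4A + B + 16C = 0.
Subtracting the first from the second: A + 4C = 2.
Subtracting the second from the third: A + 8C = 6.
Solving: C = 1, A = -2, then B = -8.
Therefore b_{14} = -28 + (-8) + 1·16384 = 16348.

16348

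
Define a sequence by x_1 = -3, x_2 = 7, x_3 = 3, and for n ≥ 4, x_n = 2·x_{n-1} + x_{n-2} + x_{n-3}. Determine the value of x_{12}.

Applying the relation repeatedly:
x_4 = 10;  x_5 = 30;  x_6 = 73;  x_7 = 186;  x_8 = 475;  x_9 = 1209;  x_{10} = 3079;  x_{11} = 7842;  x_{12} = 19972.

19972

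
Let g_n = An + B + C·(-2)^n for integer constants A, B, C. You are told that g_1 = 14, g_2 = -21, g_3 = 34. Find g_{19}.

At n = 1, 2, 3: A + B - 2C = 14; 2A + B + 4C = -21; 3A + B - 8C = 34.
Subtracting the first from the second: A + 6C = -35.
Subtracting the second from the third: A - 12C = 55.
Solving: C = -5, A = -5, then B = 9.
Hence g_{19} = -5·19 + 9 + (-5)·(-524288) = 2621354.

2621354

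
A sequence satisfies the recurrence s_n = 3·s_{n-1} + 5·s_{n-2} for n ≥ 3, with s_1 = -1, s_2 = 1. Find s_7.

-197

s_3 = -2, s_4 = -1, s_5 = -13, s_6 = -44, s_7 = -197.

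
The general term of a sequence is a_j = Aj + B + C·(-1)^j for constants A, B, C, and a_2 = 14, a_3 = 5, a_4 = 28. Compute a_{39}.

Write the equations: 2A + B + C = 14; 3A + B - C = 5; 4A + B + C = 28.
Subtracting the first from the second: A - 2C = -9.
Subtracting the second from the third: A + 2C = 23.
Solving: C = 8, A = 7, then B = -8.
So a_j = 7·j + (-8) + 8·(-1)^j; at j=39 this is 257.

257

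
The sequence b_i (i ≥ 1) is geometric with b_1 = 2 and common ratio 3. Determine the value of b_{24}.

188286357654

b_i = 2·3^(i-1).
b_{24} = 2·3^23 = 188286357654.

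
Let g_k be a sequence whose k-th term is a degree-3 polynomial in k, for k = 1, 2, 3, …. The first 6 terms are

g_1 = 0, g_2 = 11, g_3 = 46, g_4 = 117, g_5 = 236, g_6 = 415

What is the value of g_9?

1st diffs: 11, 35, 71, 119, 179.
2nd diffs: 24, 36, 48, 60.
3rd diffs: 12, 12, 12 (constant).
Newton forward-difference form: g_k = 11·C(k-1,1) + 24·C(k-1,2) + 12·C(k-1,3).
At k = 9: k-1 = 8, so g_9 = 88 + 672 + 672 = 1432.

1432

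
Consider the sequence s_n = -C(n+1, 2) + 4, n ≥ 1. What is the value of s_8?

-32

C(9, 2) = 36, so s_8 = -32.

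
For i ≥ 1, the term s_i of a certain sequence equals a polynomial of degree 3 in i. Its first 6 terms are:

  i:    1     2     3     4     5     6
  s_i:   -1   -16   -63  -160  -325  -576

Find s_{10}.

-2800

1st diffs: -15, -47, -97, -165, -251.
2nd diffs: -32, -50, -68, -86.
3rd diffs: -18, -18, -18 (constant).
So s_i = -3i^3 + 2i^2.
Evaluating at i = 10 gives s_{10} = -2800.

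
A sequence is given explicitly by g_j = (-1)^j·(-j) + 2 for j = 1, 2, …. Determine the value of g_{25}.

27

(-1)^25 = -1; -j at j=25 is -25; so g_{25} = 27.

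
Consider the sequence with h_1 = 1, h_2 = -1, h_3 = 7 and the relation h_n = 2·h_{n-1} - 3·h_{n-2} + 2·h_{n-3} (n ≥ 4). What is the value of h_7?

Step forward from the initial values:
h_4 = 19;  h_5 = 15;  h_6 = -13;  h_7 = -33.

-33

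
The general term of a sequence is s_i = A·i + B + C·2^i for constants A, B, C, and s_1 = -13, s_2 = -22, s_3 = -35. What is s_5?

-93

The three given values yield: A + B + 2C = -13; 2A + B + 4C = -22; 3A + B + 8C = -35.
Subtracting the first from the second: A + 2C = -9.
Subtracting the second from the third: A + 4C = -13.
Solving: C = -2, A = -5, then B = -4.
Hence s_5 = -5·5 + (-4) + (-2)·32 = -93.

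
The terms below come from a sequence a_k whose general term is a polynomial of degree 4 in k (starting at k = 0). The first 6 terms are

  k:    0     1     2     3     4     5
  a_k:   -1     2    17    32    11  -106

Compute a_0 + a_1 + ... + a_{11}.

1st diffs: 3, 15, 15, -21, -117.
2nd diffs: 12, 0, -36, -96.
3rd diffs: -12, -36, -60.
4th diffs: -24, -24 (constant).
So a_k = -k^4 + 4k^3 + k^2 - k - 1.
Continuing: …, -403, -988, -1993, -3574, …, a_{11} = -9208.
Summing k = 0..11 (12 terms) gives -22122.

-22122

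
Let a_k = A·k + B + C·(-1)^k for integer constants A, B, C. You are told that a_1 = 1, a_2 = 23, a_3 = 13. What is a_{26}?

167

Plug in k = 1, 2, 3: A + B - C = 1; 2A + B + C = 23; 3A + B - C = 13.
Subtracting the first from the second: A + 2C = 22.
Subtracting the second from the third: A - 2C = -10.
Solving: C = 8, A = 6, then B = 3.
Therefore a_{26} = 156 + 3 + 8·1 = 167.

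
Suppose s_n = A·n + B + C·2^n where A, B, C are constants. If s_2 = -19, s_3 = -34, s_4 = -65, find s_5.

Write the equations: 2A + B + 4C = -19; 3A + B + 8C = -34; 4A + B + 16C = -65.
Subtracting the first from the second: A + 4C = -15.
Subtracting the second from the third: A + 8C = -31.
Solving: C = -4, A = 1, then B = -5.
So s_n = 1·n + (-5) + (-4)·2^n; at n=5 this is -128.

-128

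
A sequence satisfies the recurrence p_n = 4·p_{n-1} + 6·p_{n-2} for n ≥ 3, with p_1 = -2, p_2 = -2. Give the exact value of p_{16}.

-33692393216

Iterate the recurrence:
p_3 = -20;  p_4 = -92;  p_5 = -488;  …;  p_{13} = -244910720;  p_{14} = -1264297088;  p_{15} = -6526652672;  p_{16} = -33692393216.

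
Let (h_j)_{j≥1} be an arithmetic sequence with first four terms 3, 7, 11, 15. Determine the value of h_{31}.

Common difference d = 4.
h_j = 3 + (j - 1)·4.
h_{31} = 3 + 30·4 = 123.

123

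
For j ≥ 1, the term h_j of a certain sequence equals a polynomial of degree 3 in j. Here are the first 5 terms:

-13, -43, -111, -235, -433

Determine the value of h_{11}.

1st diffs: -30, -68, -124, -198.
2nd diffs: -38, -56, -74.
3rd diffs: -18, -18 (constant).
Newton forward-difference form: h_j = -13 + (-30)·C(j-1,1) + (-38)·C(j-1,2) + (-18)·C(j-1,3).
At j = 11: j-1 = 10, so h_{11} = -13 - 300 - 1710 - 2160 = -4183.

-4183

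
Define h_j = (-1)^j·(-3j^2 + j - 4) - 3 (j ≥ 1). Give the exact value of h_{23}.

1565

(-1)^23 = -1; -3j^2 + j - 4 at j=23 is -1568; so h_{23} = 1565.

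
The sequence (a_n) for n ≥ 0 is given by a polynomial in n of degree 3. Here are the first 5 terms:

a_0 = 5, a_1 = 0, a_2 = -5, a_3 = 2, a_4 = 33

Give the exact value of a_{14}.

1st diffs: -5, -5, 7, 31.
2nd diffs: 0, 12, 24.
3rd diffs: 12, 12 (constant).
So a_n = 2n^3 - 6n^2 - n + 5.
Evaluating at n = 14 gives a_{14} = 4303.

4303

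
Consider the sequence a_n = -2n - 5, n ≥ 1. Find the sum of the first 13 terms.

-247

Over n = 1..13: Σn = 91.
Total = (-2)·91 + (-5)·13 = -247.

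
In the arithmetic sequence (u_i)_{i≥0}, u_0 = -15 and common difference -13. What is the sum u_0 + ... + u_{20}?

-3045

u_i = -15 + (i - 0)·(-13).
u_{20} = -275; S = 21·(-15 + (-275))/2 = -3045.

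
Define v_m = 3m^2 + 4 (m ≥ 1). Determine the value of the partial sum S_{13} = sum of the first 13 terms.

2509

Over m = 1..13: Σm = 91, Σm² = 819.
Total = (3)·819 + (4)·13 = 2509.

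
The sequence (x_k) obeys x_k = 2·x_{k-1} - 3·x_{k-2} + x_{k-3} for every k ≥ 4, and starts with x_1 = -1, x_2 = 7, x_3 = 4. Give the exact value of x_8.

117

Applying the relation repeatedly:
x_4 = -14; x_5 = -33; x_6 = -20; x_7 = 45; x_8 = 117.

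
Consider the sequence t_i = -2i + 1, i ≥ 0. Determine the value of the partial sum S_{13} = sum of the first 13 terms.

-143

Over i = 0..12: Σi = 78.
Total = (-2)·78 + (1)·13 = -143.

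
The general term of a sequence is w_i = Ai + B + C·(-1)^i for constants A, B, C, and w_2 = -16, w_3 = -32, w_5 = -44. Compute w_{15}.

-104

The three given values yield: 2A + B + C = -16; 3A + B - C = -32; 5A + B - C = -44.
Subtracting the first from the second: A - 2C = -16.
Subtracting the second from the third: 2A = -12.
Solving: C = 5, A = -6, then B = -9.
Hence w_{15} = -6·15 + (-9) + 5·(-1) = -104.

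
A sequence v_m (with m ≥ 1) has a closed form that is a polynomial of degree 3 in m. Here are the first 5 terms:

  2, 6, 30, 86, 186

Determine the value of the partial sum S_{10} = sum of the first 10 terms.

1st diffs: 4, 24, 56, 100.
2nd diffs: 20, 32, 44.
3rd diffs: 12, 12 (constant).
Newton forward-difference form: v_m = 2 + 4·C(m-1,1) + 20·C(m-1,2) + 12·C(m-1,3).
Continuing: …, 342, 566, 870, 1266, …, v_{10} = 1766.
Summing m = 1..10 (10 terms) gives 5120.

5120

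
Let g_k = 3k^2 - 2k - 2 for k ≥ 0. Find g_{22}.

g_{22} = 3·22^2 - 2·22 - 2 = 1406.

1406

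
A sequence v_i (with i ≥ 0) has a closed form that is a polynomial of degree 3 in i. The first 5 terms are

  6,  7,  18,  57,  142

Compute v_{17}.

13623

1st diffs: 1, 11, 39, 85.
2nd diffs: 10, 28, 46.
3rd diffs: 18, 18 (constant).
Newton forward-difference form: v_i = 6 + 1·C(i,1) + 10·C(i,2) + 18·C(i,3).
At i = 17: i = 17, so v_{17} = 6 + 17 + 1360 + 12240 = 13623.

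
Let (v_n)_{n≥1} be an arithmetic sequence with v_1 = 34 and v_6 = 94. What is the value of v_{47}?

Common difference d = (94 - 34) / (6 - 1) = 12.
v_n = 34 + (n - 1)·12.
v_{47} = 34 + 46·12 = 586.

586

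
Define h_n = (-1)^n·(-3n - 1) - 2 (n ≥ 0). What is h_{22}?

-69

(-1)^22 = 1; -3n - 1 at n=22 is -67; so h_{22} = -69.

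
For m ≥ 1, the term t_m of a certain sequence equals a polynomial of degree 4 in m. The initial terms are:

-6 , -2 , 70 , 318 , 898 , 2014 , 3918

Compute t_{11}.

1st diffs: 4, 72, 248, 580, 1116, 1904.
2nd diffs: 68, 176, 332, 536, 788.
3rd diffs: 108, 156, 204, 252.
4th diffs: 48, 48, 48 (constant).
Newton forward-difference form: t_m = -6 + 4·C(m-1,1) + 68·C(m-1,2) + 108·C(m-1,3) + 48·C(m-1,4).
At m = 11: m-1 = 10, so t_{11} = -6 + 40 + 3060 + 12960 + 10080 = 26134.

26134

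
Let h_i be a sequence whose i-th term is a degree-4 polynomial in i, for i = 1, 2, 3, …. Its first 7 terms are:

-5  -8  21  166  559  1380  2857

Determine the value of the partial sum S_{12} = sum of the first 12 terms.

86378

1st diffs: -3, 29, 145, 393, 821, 1477.
2nd diffs: 32, 116, 248, 428, 656.
3rd diffs: 84, 132, 180, 228.
4th diffs: 48, 48, 48 (constant).
So h_i = 2i^4 - 6i^3 + 2i^2 + 3i - 6.
Continuing: …, 5266, 8931, 14224, 21565, …, h_{12} = 31422.
Summing i = 1..12 (12 terms) gives 86378.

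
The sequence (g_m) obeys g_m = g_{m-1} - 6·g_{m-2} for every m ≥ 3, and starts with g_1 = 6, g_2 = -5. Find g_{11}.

-1205

Iterate the recurrence:
g_3 = -41, g_4 = -11, g_5 = 235, g_6 = 301, g_7 = -1109, g_8 = -2915, g_9 = 3739, g_{10} = 21229, g_{11} = -1205.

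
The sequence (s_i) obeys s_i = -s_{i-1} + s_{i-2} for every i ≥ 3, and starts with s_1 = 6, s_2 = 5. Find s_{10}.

44

Iterate the recurrence:
s_3 = 1  s_4 = 4  s_5 = -3  s_6 = 7  s_7 = -10  s_8 = 17  s_9 = -27  s_{10} = 44.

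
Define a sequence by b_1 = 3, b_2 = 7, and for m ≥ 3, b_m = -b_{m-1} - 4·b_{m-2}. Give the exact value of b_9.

Applying the relation repeatedly:
b_3 = -19; b_4 = -9; b_5 = 85; b_6 = -49; b_7 = -291; b_8 = 487; b_9 = 677.

677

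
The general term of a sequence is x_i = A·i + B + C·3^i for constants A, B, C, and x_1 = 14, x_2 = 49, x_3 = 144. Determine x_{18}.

1937102529

Plug in i = 1, 2, 3: A + B + 3C = 14; 2A + B + 9C = 49; 3A + B + 27C = 144.
Subtracting the first from the second: A + 6C = 35.
Subtracting the second from the third: A + 18C = 95.
Solving: C = 5, A = 5, then B = -6.
Therefore x_{18} = 90 + (-6) + 5·387420489 = 1937102529.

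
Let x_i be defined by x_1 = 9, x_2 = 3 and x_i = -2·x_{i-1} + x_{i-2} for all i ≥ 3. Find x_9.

297

x_3 = 3, x_4 = -3, x_5 = 9, x_6 = -21, x_7 = 51, x_8 = -123, x_9 = 297.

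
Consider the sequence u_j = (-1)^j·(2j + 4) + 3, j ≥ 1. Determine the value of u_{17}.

(-1)^17 = -1; 2j + 4 at j=17 is 38; so u_{17} = -35.

-35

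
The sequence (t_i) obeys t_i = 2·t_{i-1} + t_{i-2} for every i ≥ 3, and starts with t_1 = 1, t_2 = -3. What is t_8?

-437

Applying the relation repeatedly:
t_3 = -5  t_4 = -13  t_5 = -31  t_6 = -75  t_7 = -181  t_8 = -437.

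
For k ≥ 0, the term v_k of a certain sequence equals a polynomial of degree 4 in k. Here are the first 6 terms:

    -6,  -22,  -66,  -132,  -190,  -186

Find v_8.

1098

1st diffs: -16, -44, -66, -58, 4.
2nd diffs: -28, -22, 8, 62.
3rd diffs: 6, 30, 54.
4th diffs: 24, 24 (constant).
Newton forward-difference form: v_k = -6 + (-16)·C(k,1) + (-28)·C(k,2) + 6·C(k,3) + 24·C(k,4).
At k = 8: k = 8, so v_8 = -6 - 128 - 784 + 336 + 1680 = 1098.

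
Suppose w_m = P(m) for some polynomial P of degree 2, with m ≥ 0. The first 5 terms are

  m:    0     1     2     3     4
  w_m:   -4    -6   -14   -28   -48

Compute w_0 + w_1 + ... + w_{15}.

-3664

1st diffs: -2, -8, -14, -20.
2nd diffs: -6, -6, -6 (constant).
Newton forward-difference form: w_m = -4 + (-2)·C(m,1) + (-6)·C(m,2).
Continuing: …, -74, -106, -144, -188, …, w_{15} = -664.
Summing m = 0..15 (16 terms) gives -3664.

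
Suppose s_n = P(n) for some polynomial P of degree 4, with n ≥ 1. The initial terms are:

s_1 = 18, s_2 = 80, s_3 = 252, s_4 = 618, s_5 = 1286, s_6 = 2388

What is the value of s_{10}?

1st diffs: 62, 172, 366, 668, 1102.
2nd diffs: 110, 194, 302, 434.
3rd diffs: 84, 108, 132.
4th diffs: 24, 24 (constant).
Newton forward-difference form: s_n = 18 + 62·C(n-1,1) + 110·C(n-1,2) + 84·C(n-1,3) + 24·C(n-1,4).
At n = 10: n-1 = 9, so s_{10} = 18 + 558 + 3960 + 7056 + 3024 = 14616.

14616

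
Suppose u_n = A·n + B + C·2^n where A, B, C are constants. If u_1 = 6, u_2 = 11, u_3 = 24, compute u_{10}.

Write the equations: A + B + 2C = 6; 2A + B + 4C = 11; 3A + B + 8C = 24.
Subtracting the first from the second: A + 2C = 5.
Subtracting the second from the third: A + 4C = 13.
Solving: C = 4, A = -3, then B = 1.
Hence u_{10} = -3·10 + 1 + 4·1024 = 4067.

4067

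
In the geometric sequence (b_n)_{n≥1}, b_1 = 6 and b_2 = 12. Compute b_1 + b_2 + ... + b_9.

Common ratio r = 2.
b_n = 6·2^(n-1).
S = 6·(2^9 - 1)/(2 - 1) = 6·(512 - 1)/(1) = 3066.

3066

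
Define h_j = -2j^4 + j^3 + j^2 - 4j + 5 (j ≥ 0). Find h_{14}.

h_{14} = -2·14^4 + 1·14^3 + 1·14^2 - 4·14 + 5 = -73943.

-73943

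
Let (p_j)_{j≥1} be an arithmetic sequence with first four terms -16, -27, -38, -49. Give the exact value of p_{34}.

Common difference d = -11.
p_j = -16 + (j - 1)·(-11).
p_{34} = -16 + 33·(-11) = -379.

-379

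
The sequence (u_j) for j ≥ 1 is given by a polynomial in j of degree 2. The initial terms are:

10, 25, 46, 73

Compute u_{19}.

1st diffs: 15, 21, 27.
2nd diffs: 6, 6 (constant).
So u_j = 3j^2 + 6j + 1.
Evaluating at j = 19 gives u_{19} = 1198.

1198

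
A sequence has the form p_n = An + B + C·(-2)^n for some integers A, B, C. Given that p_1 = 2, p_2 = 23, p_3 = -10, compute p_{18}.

786491

Plug in n = 1, 2, 3: A + B - 2C = 2; 2A + B + 4C = 23; 3A + B - 8C = -10.
Subtracting the first from the second: A + 6C = 21.
Subtracting the second from the third: A - 12C = -33.
Solving: C = 3, A = 3, then B = 5.
Therefore p_{18} = 54 + 5 + 3·262144 = 786491.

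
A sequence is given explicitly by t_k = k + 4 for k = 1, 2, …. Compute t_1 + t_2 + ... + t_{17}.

Over k = 1..17: Σk = 153.
Total = (1)·153 + (4)·17 = 221.

221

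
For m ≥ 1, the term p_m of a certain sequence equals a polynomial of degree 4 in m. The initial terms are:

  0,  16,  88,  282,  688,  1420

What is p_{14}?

1st diffs: 16, 72, 194, 406, 732.
2nd diffs: 56, 122, 212, 326.
3rd diffs: 66, 90, 114.
4th diffs: 24, 24 (constant).
Newton forward-difference form: p_m = 16·C(m-1,1) + 56·C(m-1,2) + 66·C(m-1,3) + 24·C(m-1,4).
At m = 14: m-1 = 13, so p_{14} = 208 + 4368 + 18876 + 17160 = 40612.

40612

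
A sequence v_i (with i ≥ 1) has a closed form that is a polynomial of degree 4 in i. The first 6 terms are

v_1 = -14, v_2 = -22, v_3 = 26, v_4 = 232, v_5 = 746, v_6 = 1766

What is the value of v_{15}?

90146

1st diffs: -8, 48, 206, 514, 1020.
2nd diffs: 56, 158, 308, 506.
3rd diffs: 102, 150, 198.
4th diffs: 48, 48 (constant).
Newton forward-difference form: v_i = -14 + (-8)·C(i-1,1) + 56·C(i-1,2) + 102·C(i-1,3) + 48·C(i-1,4).
At i = 15: i-1 = 14, so v_{15} = -14 - 112 + 5096 + 37128 + 48048 = 90146.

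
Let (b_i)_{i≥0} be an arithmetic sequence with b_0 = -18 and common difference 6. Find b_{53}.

b_i = -18 + (i - 0)·6.
b_{53} = -18 + 53·6 = 300.

300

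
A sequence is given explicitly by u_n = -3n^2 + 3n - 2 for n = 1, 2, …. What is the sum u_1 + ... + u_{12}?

Over n = 1..12: Σn = 78, Σn² = 650.
Total = (-3)·650 + (3)·78 + (-2)·12 = -1740.

-1740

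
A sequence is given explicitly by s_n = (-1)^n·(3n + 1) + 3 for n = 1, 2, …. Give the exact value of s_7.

(-1)^7 = -1; 3n + 1 at n=7 is 22; so s_7 = -19.

-19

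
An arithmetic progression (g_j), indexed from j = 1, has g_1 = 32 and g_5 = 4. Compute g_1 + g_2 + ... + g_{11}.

-33

Common difference d = (4 - 32) / (5 - 1) = -7.
g_j = 32 + (j - 1)·(-7).
g_{11} = -38; S = 11·(32 + (-38))/2 = -33.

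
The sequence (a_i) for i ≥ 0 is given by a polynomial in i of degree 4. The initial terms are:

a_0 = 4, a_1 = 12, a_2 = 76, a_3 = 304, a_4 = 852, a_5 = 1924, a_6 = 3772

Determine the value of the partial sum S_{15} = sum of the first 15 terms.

317944

1st diffs: 8, 64, 228, 548, 1072, 1848.
2nd diffs: 56, 164, 320, 524, 776.
3rd diffs: 108, 156, 204, 252.
4th diffs: 48, 48, 48 (constant).
Newton forward-difference form: a_i = 4 + 8·C(i,1) + 56·C(i,2) + 108·C(i,3) + 48·C(i,4).
Continuing: …, 6696, 11044, 17212, 25644, …, a_{14} = 92572.
Summing i = 0..14 (15 terms) gives 317944.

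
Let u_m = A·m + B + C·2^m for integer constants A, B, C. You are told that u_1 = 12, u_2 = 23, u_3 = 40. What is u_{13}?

24642

The three given values yield: A + B + 2C = 12; 2A + B + 4C = 23; 3A + B + 8C = 40.
Subtracting the first from the second: A + 2C = 11.
Subtracting the second from the third: A + 4C = 17.
Solving: C = 3, A = 5, then B = 1.
Therefore u_{13} = 65 + 1 + 3·8192 = 24642.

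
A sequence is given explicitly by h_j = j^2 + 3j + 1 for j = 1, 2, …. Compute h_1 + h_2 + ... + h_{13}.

Over j = 1..13: Σj = 91, Σj² = 819.
Total = (1)·819 + (3)·91 + (1)·13 = 1105.

1105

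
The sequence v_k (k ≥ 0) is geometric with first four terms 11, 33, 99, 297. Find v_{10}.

649539

Common ratio r = 3.
v_k = 11·3^(k-0).
v_{10} = 11·3^10 = 649539.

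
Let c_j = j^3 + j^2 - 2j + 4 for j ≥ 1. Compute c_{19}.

7186

c_{19} = 1·19^3 + 1·19^2 - 2·19 + 4 = 7186.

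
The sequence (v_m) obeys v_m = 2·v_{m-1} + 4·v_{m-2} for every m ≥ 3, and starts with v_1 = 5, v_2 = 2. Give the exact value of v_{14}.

7806976

Compute successive terms:
v_3 = 24;  v_4 = 56;  v_5 = 208;  …;  v_{11} = 230400;  v_{12} = 745472;  v_{13} = 2412544;  v_{14} = 7806976.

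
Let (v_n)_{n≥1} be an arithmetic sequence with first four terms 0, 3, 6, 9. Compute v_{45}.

132

Common difference d = 3.
v_n = 0 + (n - 1)·3.
v_{45} = 0 + 44·3 = 132.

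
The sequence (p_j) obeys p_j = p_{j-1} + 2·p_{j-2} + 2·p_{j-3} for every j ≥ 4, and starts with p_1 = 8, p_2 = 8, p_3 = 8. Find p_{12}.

23272

p_4 = 40, p_5 = 72, p_6 = 168, p_7 = 392, p_8 = 872, p_9 = 1992, p_{10} = 4520, p_{11} = 10248, p_{12} = 23272.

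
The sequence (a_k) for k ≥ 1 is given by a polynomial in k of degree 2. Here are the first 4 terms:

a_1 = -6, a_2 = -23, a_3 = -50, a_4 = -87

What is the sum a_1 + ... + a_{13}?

1st diffs: -17, -27, -37.
2nd diffs: -10, -10 (constant).
Newton forward-difference form: a_k = -6 + (-17)·C(k-1,1) + (-10)·C(k-1,2).
Continuing: …, -134, -191, -258, -335, …, a_{13} = -870.
Summing k = 1..13 (13 terms) gives -4264.

-4264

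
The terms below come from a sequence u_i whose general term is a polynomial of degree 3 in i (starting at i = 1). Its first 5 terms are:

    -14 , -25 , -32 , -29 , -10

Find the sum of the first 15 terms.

1st diffs: -11, -7, 3, 19.
2nd diffs: 4, 10, 16.
3rd diffs: 6, 6 (constant).
Newton forward-difference form: u_i = -14 + (-11)·C(i-1,1) + 4·C(i-1,2) + 6·C(i-1,3).
Continuing: …, 31, 100, 203, 346, …, u_{15} = 2380.
Summing i = 1..15 (15 terms) gives 8645.

8645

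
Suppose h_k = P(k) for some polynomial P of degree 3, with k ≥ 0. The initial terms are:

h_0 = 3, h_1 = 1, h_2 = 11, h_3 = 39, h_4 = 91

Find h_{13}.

1st diffs: -2, 10, 28, 52.
2nd diffs: 12, 18, 24.
3rd diffs: 6, 6 (constant).
Newton forward-difference form: h_k = 3 + (-2)·C(k,1) + 12·C(k,2) + 6·C(k,3).
At k = 13: k = 13, so h_{13} = 3 - 26 + 936 + 1716 = 2629.

2629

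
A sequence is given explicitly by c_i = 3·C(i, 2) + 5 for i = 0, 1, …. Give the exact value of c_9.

C(9, 2) = 36, so c_9 = 113.

113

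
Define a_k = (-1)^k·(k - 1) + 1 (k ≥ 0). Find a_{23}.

(-1)^23 = -1; k - 1 at k=23 is 22; so a_{23} = -21.

-21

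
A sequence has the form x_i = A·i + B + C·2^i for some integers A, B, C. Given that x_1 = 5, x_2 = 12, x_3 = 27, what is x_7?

The three given values yield: A + B + 2C = 5; 2A + B + 4C = 12; 3A + B + 8C = 27.
Subtracting the first from the second: A + 2C = 7.
Subtracting the second from the third: A + 4C = 15.
Solving: C = 4, A = -1, then B = -2.
So x_i = -1·i + (-2) + 4·2^i; at i=7 this is 503.

503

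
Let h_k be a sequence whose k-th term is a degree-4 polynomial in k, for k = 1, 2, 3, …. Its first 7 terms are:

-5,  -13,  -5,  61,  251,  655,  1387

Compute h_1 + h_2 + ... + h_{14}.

1st diffs: -8, 8, 66, 190, 404, 732.
2nd diffs: 16, 58, 124, 214, 328.
3rd diffs: 42, 66, 90, 114.
4th diffs: 24, 24, 24 (constant).
Newton forward-difference form: h_k = -5 + (-8)·C(k-1,1) + 16·C(k-1,2) + 42·C(k-1,3) + 24·C(k-1,4).
Continuing: …, 2585, 4411, 7051, 10715, …, h_{14} = 30311.
Summing k = 1..14 (14 terms) gives 95116.

95116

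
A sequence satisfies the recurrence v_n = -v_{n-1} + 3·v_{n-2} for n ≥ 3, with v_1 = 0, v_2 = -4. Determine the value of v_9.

Compute successive terms:
v_3 = 4, v_4 = -16, v_5 = 28, v_6 = -76, v_7 = 160, v_8 = -388, v_9 = 868.

868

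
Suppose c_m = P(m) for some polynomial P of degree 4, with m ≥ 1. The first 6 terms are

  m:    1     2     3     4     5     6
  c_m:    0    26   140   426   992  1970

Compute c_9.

9056

1st diffs: 26, 114, 286, 566, 978.
2nd diffs: 88, 172, 280, 412.
3rd diffs: 84, 108, 132.
4th diffs: 24, 24 (constant).
So c_m = m^4 + 4m^3 - 5m^2 - 2m + 2.
Evaluating at m = 9 gives c_9 = 9056.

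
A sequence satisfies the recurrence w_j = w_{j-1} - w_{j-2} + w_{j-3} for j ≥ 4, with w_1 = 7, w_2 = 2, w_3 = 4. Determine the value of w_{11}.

4

w_4 = 9;  w_5 = 7;  w_6 = 2;  w_7 = 4;  w_8 = 9;  w_9 = 7;  w_{10} = 2;  w_{11} = 4.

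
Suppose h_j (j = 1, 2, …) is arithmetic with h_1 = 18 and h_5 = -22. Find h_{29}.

-262

Common difference d = (-22 - 18) / (5 - 1) = -10.
h_j = 18 + (j - 1)·(-10).
h_{29} = 18 + 28·(-10) = -262.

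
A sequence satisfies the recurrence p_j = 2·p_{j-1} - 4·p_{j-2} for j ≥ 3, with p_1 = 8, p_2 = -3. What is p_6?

p_3 = -38;  p_4 = -64;  p_5 = 24;  p_6 = 304.

304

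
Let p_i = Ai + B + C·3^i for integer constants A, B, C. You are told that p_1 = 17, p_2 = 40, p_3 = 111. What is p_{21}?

41841412797

Write the equations: A + B + 3C = 17; 2A + B + 9C = 40; 3A + B + 27C = 111.
Subtracting the first from the second: A + 6C = 23.
Subtracting the second from the third: A + 18C = 71.
Solving: C = 4, A = -1, then B = 6.
So p_i = -1·i + 6 + 4·3^i; at i=21 this is 41841412797.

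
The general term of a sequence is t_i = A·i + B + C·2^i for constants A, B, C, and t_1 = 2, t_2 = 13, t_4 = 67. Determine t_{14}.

65569

Write the equations: A + B + 2C = 2; 2A + B + 4C = 13; 4A + B + 16C = 67.
Subtracting the first from the second: A + 2C = 11.
Subtracting the second from the third: 2A + 12C = 54.
Solving: C = 4, A = 3, then B = -9.
Hence t_{14} = 3·14 + (-9) + 4·16384 = 65569.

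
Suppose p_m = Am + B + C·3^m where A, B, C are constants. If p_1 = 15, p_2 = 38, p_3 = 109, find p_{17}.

516560639

Write the equations: A + B + 3C = 15; 2A + B + 9C = 38; 3A + B + 27C = 109.
Subtracting the first from the second: A + 6C = 23.
Subtracting the second from the third: A + 18C = 71.
Solving: C = 4, A = -1, then B = 4.
Therefore p_{17} = -17 + 4 + 4·129140163 = 516560639.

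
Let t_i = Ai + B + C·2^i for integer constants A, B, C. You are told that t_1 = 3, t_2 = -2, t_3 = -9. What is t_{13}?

-8223

Plug in i = 1, 2, 3: A + B + 2C = 3; 2A + B + 4C = -2; 3A + B + 8C = -9.
Subtracting the first from the second: A + 2C = -5.
Subtracting the second from the third: A + 4C = -7.
Solving: C = -1, A = -3, then B = 8.
Hence t_{13} = -3·13 + 8 + (-1)·8192 = -8223.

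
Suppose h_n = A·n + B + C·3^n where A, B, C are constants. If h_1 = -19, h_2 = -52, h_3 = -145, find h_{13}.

Write the equations: A + B + 3C = -19; 2A + B + 9C = -52; 3A + B + 27C = -145.
Subtracting the first from the second: A + 6C = -33.
Subtracting the second from the third: A + 18C = -93.
Solving: C = -5, A = -3, then B = -1.
Hence h_{13} = -3·13 + (-1) + (-5)·1594323 = -7971655.

-7971655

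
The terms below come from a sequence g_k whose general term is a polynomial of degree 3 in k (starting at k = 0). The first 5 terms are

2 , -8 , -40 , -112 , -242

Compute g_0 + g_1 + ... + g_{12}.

1st diffs: -10, -32, -72, -130.
2nd diffs: -22, -40, -58.
3rd diffs: -18, -18 (constant).
Newton forward-difference form: g_k = 2 + (-10)·C(k,1) + (-22)·C(k,2) + (-18)·C(k,3).
Continuing: …, -448, -748, -1160, -1702, …, g_{12} = -5530.
Summing k = 0..12 (13 terms) gives -19916.

-19916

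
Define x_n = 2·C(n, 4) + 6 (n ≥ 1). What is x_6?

C(6, 4) = 15, so x_6 = 36.

36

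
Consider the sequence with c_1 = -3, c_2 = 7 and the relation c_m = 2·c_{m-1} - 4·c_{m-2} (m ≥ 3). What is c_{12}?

Step forward from the initial values:
c_3 = 26; c_4 = 24; c_5 = -56; c_6 = -208; c_7 = -192; c_8 = 448; c_9 = 1664; c_{10} = 1536; c_{11} = -3584; c_{12} = -13312.

-13312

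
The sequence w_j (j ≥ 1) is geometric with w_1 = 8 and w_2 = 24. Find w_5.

648

Common ratio r = 3.
w_j = 8·3^(j-1).
w_5 = 8·3^4 = 648.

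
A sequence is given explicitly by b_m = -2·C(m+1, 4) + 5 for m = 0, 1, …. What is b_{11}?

-985

C(12, 4) = 495, so b_{11} = -985.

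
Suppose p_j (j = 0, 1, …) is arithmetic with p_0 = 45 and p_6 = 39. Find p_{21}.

24

Common difference d = (39 - 45) / (6 - 0) = -1.
p_j = 45 + (j - 0)·(-1).
p_{21} = 45 + 21·(-1) = 24.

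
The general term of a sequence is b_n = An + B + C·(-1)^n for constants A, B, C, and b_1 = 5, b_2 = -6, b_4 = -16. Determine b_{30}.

-146

The three given values yield: A + B - C = 5; 2A + B + C = -6; 4A + B + C = -16.
Subtracting the first from the second: A + 2C = -11.
Subtracting the second from the third: 2A = -10.
Solving: C = -3, A = -5, then B = 7.
Hence b_{30} = -5·30 + 7 + (-3)·1 = -146.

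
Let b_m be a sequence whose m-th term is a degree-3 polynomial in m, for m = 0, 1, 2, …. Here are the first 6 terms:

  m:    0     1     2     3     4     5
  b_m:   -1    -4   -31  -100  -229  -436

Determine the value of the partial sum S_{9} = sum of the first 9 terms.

-4401

1st diffs: -3, -27, -69, -129, -207.
2nd diffs: -24, -42, -60, -78.
3rd diffs: -18, -18, -18 (constant).
So b_m = -3m^3 - 3m^2 + 3m - 1.
Continuing: -739, -1156, -1705.
Summing m = 0..8 (9 terms) gives -4401.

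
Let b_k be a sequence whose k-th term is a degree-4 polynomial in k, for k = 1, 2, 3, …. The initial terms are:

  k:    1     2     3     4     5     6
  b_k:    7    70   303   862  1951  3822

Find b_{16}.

1st diffs: 63, 233, 559, 1089, 1871.
2nd diffs: 170, 326, 530, 782.
3rd diffs: 156, 204, 252.
4th diffs: 48, 48 (constant).
So b_k = 2k^4 + 6k^3 - k^2 - 6k + 6.
Evaluating at k = 16 gives b_{16} = 155302.

155302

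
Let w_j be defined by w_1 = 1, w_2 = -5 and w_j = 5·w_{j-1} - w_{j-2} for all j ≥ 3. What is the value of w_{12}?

-34721270

Compute successive terms:
w_3 = -26, w_4 = -125, w_5 = -599, w_6 = -2870, w_7 = -13751, w_8 = -65885, w_9 = -315674, w_{10} = -1512485, w_{11} = -7246751, w_{12} = -34721270.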